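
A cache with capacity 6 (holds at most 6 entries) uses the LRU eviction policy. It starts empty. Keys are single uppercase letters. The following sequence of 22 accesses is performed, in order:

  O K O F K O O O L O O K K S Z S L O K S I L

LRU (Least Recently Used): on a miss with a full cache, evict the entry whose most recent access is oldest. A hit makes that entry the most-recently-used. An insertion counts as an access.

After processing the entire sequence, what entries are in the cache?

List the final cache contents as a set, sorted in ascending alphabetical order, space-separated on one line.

Answer: I K L O S Z

Derivation:
LRU simulation (capacity=6):
  1. access O: MISS. Cache (LRU->MRU): [O]
  2. access K: MISS. Cache (LRU->MRU): [O K]
  3. access O: HIT. Cache (LRU->MRU): [K O]
  4. access F: MISS. Cache (LRU->MRU): [K O F]
  5. access K: HIT. Cache (LRU->MRU): [O F K]
  6. access O: HIT. Cache (LRU->MRU): [F K O]
  7. access O: HIT. Cache (LRU->MRU): [F K O]
  8. access O: HIT. Cache (LRU->MRU): [F K O]
  9. access L: MISS. Cache (LRU->MRU): [F K O L]
  10. access O: HIT. Cache (LRU->MRU): [F K L O]
  11. access O: HIT. Cache (LRU->MRU): [F K L O]
  12. access K: HIT. Cache (LRU->MRU): [F L O K]
  13. access K: HIT. Cache (LRU->MRU): [F L O K]
  14. access S: MISS. Cache (LRU->MRU): [F L O K S]
  15. access Z: MISS. Cache (LRU->MRU): [F L O K S Z]
  16. access S: HIT. Cache (LRU->MRU): [F L O K Z S]
  17. access L: HIT. Cache (LRU->MRU): [F O K Z S L]
  18. access O: HIT. Cache (LRU->MRU): [F K Z S L O]
  19. access K: HIT. Cache (LRU->MRU): [F Z S L O K]
  20. access S: HIT. Cache (LRU->MRU): [F Z L O K S]
  21. access I: MISS, evict F. Cache (LRU->MRU): [Z L O K S I]
  22. access L: HIT. Cache (LRU->MRU): [Z O K S I L]
Total: 15 hits, 7 misses, 1 evictions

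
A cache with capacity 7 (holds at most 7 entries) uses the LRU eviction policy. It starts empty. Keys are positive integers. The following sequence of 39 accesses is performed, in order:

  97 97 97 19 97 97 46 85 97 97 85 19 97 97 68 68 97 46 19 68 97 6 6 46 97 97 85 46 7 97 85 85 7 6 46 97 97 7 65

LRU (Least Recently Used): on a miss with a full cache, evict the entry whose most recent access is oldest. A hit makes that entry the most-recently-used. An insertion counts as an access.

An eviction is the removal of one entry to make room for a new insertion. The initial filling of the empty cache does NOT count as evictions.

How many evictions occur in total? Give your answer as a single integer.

Answer: 1

Derivation:
LRU simulation (capacity=7):
  1. access 97: MISS. Cache (LRU->MRU): [97]
  2. access 97: HIT. Cache (LRU->MRU): [97]
  3. access 97: HIT. Cache (LRU->MRU): [97]
  4. access 19: MISS. Cache (LRU->MRU): [97 19]
  5. access 97: HIT. Cache (LRU->MRU): [19 97]
  6. access 97: HIT. Cache (LRU->MRU): [19 97]
  7. access 46: MISS. Cache (LRU->MRU): [19 97 46]
  8. access 85: MISS. Cache (LRU->MRU): [19 97 46 85]
  9. access 97: HIT. Cache (LRU->MRU): [19 46 85 97]
  10. access 97: HIT. Cache (LRU->MRU): [19 46 85 97]
  11. access 85: HIT. Cache (LRU->MRU): [19 46 97 85]
  12. access 19: HIT. Cache (LRU->MRU): [46 97 85 19]
  13. access 97: HIT. Cache (LRU->MRU): [46 85 19 97]
  14. access 97: HIT. Cache (LRU->MRU): [46 85 19 97]
  15. access 68: MISS. Cache (LRU->MRU): [46 85 19 97 68]
  16. access 68: HIT. Cache (LRU->MRU): [46 85 19 97 68]
  17. access 97: HIT. Cache (LRU->MRU): [46 85 19 68 97]
  18. access 46: HIT. Cache (LRU->MRU): [85 19 68 97 46]
  19. access 19: HIT. Cache (LRU->MRU): [85 68 97 46 19]
  20. access 68: HIT. Cache (LRU->MRU): [85 97 46 19 68]
  21. access 97: HIT. Cache (LRU->MRU): [85 46 19 68 97]
  22. access 6: MISS. Cache (LRU->MRU): [85 46 19 68 97 6]
  23. access 6: HIT. Cache (LRU->MRU): [85 46 19 68 97 6]
  24. access 46: HIT. Cache (LRU->MRU): [85 19 68 97 6 46]
  25. access 97: HIT. Cache (LRU->MRU): [85 19 68 6 46 97]
  26. access 97: HIT. Cache (LRU->MRU): [85 19 68 6 46 97]
  27. access 85: HIT. Cache (LRU->MRU): [19 68 6 46 97 85]
  28. access 46: HIT. Cache (LRU->MRU): [19 68 6 97 85 46]
  29. access 7: MISS. Cache (LRU->MRU): [19 68 6 97 85 46 7]
  30. access 97: HIT. Cache (LRU->MRU): [19 68 6 85 46 7 97]
  31. access 85: HIT. Cache (LRU->MRU): [19 68 6 46 7 97 85]
  32. access 85: HIT. Cache (LRU->MRU): [19 68 6 46 7 97 85]
  33. access 7: HIT. Cache (LRU->MRU): [19 68 6 46 97 85 7]
  34. access 6: HIT. Cache (LRU->MRU): [19 68 46 97 85 7 6]
  35. access 46: HIT. Cache (LRU->MRU): [19 68 97 85 7 6 46]
  36. access 97: HIT. Cache (LRU->MRU): [19 68 85 7 6 46 97]
  37. access 97: HIT. Cache (LRU->MRU): [19 68 85 7 6 46 97]
  38. access 7: HIT. Cache (LRU->MRU): [19 68 85 6 46 97 7]
  39. access 65: MISS, evict 19. Cache (LRU->MRU): [68 85 6 46 97 7 65]
Total: 31 hits, 8 misses, 1 evictions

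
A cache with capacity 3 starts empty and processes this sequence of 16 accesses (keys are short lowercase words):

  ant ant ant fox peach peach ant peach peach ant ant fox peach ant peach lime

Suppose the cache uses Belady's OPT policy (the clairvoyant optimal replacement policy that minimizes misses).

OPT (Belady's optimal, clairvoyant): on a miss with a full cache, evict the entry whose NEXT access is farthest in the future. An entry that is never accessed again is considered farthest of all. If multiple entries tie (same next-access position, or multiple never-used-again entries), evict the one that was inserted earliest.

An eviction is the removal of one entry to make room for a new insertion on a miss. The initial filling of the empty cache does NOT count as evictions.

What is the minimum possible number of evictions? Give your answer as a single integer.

Answer: 1

Derivation:
OPT (Belady) simulation (capacity=3):
  1. access ant: MISS. Cache: [ant]
  2. access ant: HIT. Next use of ant: step 3. Cache: [ant]
  3. access ant: HIT. Next use of ant: step 7. Cache: [ant]
  4. access fox: MISS. Cache: [ant fox]
  5. access peach: MISS. Cache: [ant fox peach]
  6. access peach: HIT. Next use of peach: step 8. Cache: [ant fox peach]
  7. access ant: HIT. Next use of ant: step 10. Cache: [ant fox peach]
  8. access peach: HIT. Next use of peach: step 9. Cache: [ant fox peach]
  9. access peach: HIT. Next use of peach: step 13. Cache: [ant fox peach]
  10. access ant: HIT. Next use of ant: step 11. Cache: [ant fox peach]
  11. access ant: HIT. Next use of ant: step 14. Cache: [ant fox peach]
  12. access fox: HIT. Next use of fox: never. Cache: [ant fox peach]
  13. access peach: HIT. Next use of peach: step 15. Cache: [ant fox peach]
  14. access ant: HIT. Next use of ant: never. Cache: [ant fox peach]
  15. access peach: HIT. Next use of peach: never. Cache: [ant fox peach]
  16. access lime: MISS, evict ant (next use: never). Cache: [fox peach lime]
Total: 12 hits, 4 misses, 1 evictions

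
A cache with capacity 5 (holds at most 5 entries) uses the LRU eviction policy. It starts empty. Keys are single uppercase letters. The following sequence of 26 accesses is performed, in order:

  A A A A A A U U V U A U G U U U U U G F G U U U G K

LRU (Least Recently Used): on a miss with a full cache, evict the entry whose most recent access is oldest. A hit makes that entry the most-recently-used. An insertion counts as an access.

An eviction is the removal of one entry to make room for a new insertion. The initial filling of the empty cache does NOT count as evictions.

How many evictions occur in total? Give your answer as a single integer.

LRU simulation (capacity=5):
  1. access A: MISS. Cache (LRU->MRU): [A]
  2. access A: HIT. Cache (LRU->MRU): [A]
  3. access A: HIT. Cache (LRU->MRU): [A]
  4. access A: HIT. Cache (LRU->MRU): [A]
  5. access A: HIT. Cache (LRU->MRU): [A]
  6. access A: HIT. Cache (LRU->MRU): [A]
  7. access U: MISS. Cache (LRU->MRU): [A U]
  8. access U: HIT. Cache (LRU->MRU): [A U]
  9. access V: MISS. Cache (LRU->MRU): [A U V]
  10. access U: HIT. Cache (LRU->MRU): [A V U]
  11. access A: HIT. Cache (LRU->MRU): [V U A]
  12. access U: HIT. Cache (LRU->MRU): [V A U]
  13. access G: MISS. Cache (LRU->MRU): [V A U G]
  14. access U: HIT. Cache (LRU->MRU): [V A G U]
  15. access U: HIT. Cache (LRU->MRU): [V A G U]
  16. access U: HIT. Cache (LRU->MRU): [V A G U]
  17. access U: HIT. Cache (LRU->MRU): [V A G U]
  18. access U: HIT. Cache (LRU->MRU): [V A G U]
  19. access G: HIT. Cache (LRU->MRU): [V A U G]
  20. access F: MISS. Cache (LRU->MRU): [V A U G F]
  21. access G: HIT. Cache (LRU->MRU): [V A U F G]
  22. access U: HIT. Cache (LRU->MRU): [V A F G U]
  23. access U: HIT. Cache (LRU->MRU): [V A F G U]
  24. access U: HIT. Cache (LRU->MRU): [V A F G U]
  25. access G: HIT. Cache (LRU->MRU): [V A F U G]
  26. access K: MISS, evict V. Cache (LRU->MRU): [A F U G K]
Total: 20 hits, 6 misses, 1 evictions

Answer: 1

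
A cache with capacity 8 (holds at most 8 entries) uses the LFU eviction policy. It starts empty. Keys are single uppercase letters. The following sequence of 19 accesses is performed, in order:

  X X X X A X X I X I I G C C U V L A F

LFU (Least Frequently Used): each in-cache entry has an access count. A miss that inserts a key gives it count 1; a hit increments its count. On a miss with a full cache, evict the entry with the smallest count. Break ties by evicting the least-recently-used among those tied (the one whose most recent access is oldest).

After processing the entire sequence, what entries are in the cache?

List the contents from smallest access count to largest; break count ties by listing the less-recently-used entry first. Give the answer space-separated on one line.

Answer: U V L F C A I X

Derivation:
LFU simulation (capacity=8):
  1. access X: MISS. Cache: [X(c=1)]
  2. access X: HIT, count now 2. Cache: [X(c=2)]
  3. access X: HIT, count now 3. Cache: [X(c=3)]
  4. access X: HIT, count now 4. Cache: [X(c=4)]
  5. access A: MISS. Cache: [A(c=1) X(c=4)]
  6. access X: HIT, count now 5. Cache: [A(c=1) X(c=5)]
  7. access X: HIT, count now 6. Cache: [A(c=1) X(c=6)]
  8. access I: MISS. Cache: [A(c=1) I(c=1) X(c=6)]
  9. access X: HIT, count now 7. Cache: [A(c=1) I(c=1) X(c=7)]
  10. access I: HIT, count now 2. Cache: [A(c=1) I(c=2) X(c=7)]
  11. access I: HIT, count now 3. Cache: [A(c=1) I(c=3) X(c=7)]
  12. access G: MISS. Cache: [A(c=1) G(c=1) I(c=3) X(c=7)]
  13. access C: MISS. Cache: [A(c=1) G(c=1) C(c=1) I(c=3) X(c=7)]
  14. access C: HIT, count now 2. Cache: [A(c=1) G(c=1) C(c=2) I(c=3) X(c=7)]
  15. access U: MISS. Cache: [A(c=1) G(c=1) U(c=1) C(c=2) I(c=3) X(c=7)]
  16. access V: MISS. Cache: [A(c=1) G(c=1) U(c=1) V(c=1) C(c=2) I(c=3) X(c=7)]
  17. access L: MISS. Cache: [A(c=1) G(c=1) U(c=1) V(c=1) L(c=1) C(c=2) I(c=3) X(c=7)]
  18. access A: HIT, count now 2. Cache: [G(c=1) U(c=1) V(c=1) L(c=1) C(c=2) A(c=2) I(c=3) X(c=7)]
  19. access F: MISS, evict G(c=1). Cache: [U(c=1) V(c=1) L(c=1) F(c=1) C(c=2) A(c=2) I(c=3) X(c=7)]
Total: 10 hits, 9 misses, 1 evictions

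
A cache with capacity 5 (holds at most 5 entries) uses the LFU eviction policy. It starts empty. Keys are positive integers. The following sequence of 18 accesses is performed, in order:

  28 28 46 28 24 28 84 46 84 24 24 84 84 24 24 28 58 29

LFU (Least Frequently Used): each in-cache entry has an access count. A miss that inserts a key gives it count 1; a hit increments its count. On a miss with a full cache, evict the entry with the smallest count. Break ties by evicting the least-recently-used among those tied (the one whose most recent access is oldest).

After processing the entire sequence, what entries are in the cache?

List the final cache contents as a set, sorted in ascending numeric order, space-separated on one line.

LFU simulation (capacity=5):
  1. access 28: MISS. Cache: [28(c=1)]
  2. access 28: HIT, count now 2. Cache: [28(c=2)]
  3. access 46: MISS. Cache: [46(c=1) 28(c=2)]
  4. access 28: HIT, count now 3. Cache: [46(c=1) 28(c=3)]
  5. access 24: MISS. Cache: [46(c=1) 24(c=1) 28(c=3)]
  6. access 28: HIT, count now 4. Cache: [46(c=1) 24(c=1) 28(c=4)]
  7. access 84: MISS. Cache: [46(c=1) 24(c=1) 84(c=1) 28(c=4)]
  8. access 46: HIT, count now 2. Cache: [24(c=1) 84(c=1) 46(c=2) 28(c=4)]
  9. access 84: HIT, count now 2. Cache: [24(c=1) 46(c=2) 84(c=2) 28(c=4)]
  10. access 24: HIT, count now 2. Cache: [46(c=2) 84(c=2) 24(c=2) 28(c=4)]
  11. access 24: HIT, count now 3. Cache: [46(c=2) 84(c=2) 24(c=3) 28(c=4)]
  12. access 84: HIT, count now 3. Cache: [46(c=2) 24(c=3) 84(c=3) 28(c=4)]
  13. access 84: HIT, count now 4. Cache: [46(c=2) 24(c=3) 28(c=4) 84(c=4)]
  14. access 24: HIT, count now 4. Cache: [46(c=2) 28(c=4) 84(c=4) 24(c=4)]
  15. access 24: HIT, count now 5. Cache: [46(c=2) 28(c=4) 84(c=4) 24(c=5)]
  16. access 28: HIT, count now 5. Cache: [46(c=2) 84(c=4) 24(c=5) 28(c=5)]
  17. access 58: MISS. Cache: [58(c=1) 46(c=2) 84(c=4) 24(c=5) 28(c=5)]
  18. access 29: MISS, evict 58(c=1). Cache: [29(c=1) 46(c=2) 84(c=4) 24(c=5) 28(c=5)]
Total: 12 hits, 6 misses, 1 evictions

Answer: 24 28 29 46 84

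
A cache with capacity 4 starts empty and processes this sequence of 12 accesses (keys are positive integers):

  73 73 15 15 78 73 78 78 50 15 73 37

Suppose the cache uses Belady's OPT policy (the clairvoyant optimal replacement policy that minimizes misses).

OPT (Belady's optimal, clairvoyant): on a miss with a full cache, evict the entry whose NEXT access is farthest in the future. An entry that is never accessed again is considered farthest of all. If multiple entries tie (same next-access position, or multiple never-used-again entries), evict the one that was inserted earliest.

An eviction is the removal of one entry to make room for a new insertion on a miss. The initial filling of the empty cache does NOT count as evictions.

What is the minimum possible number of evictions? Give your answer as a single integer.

OPT (Belady) simulation (capacity=4):
  1. access 73: MISS. Cache: [73]
  2. access 73: HIT. Next use of 73: step 6. Cache: [73]
  3. access 15: MISS. Cache: [73 15]
  4. access 15: HIT. Next use of 15: step 10. Cache: [73 15]
  5. access 78: MISS. Cache: [73 15 78]
  6. access 73: HIT. Next use of 73: step 11. Cache: [73 15 78]
  7. access 78: HIT. Next use of 78: step 8. Cache: [73 15 78]
  8. access 78: HIT. Next use of 78: never. Cache: [73 15 78]
  9. access 50: MISS. Cache: [73 15 78 50]
  10. access 15: HIT. Next use of 15: never. Cache: [73 15 78 50]
  11. access 73: HIT. Next use of 73: never. Cache: [73 15 78 50]
  12. access 37: MISS, evict 73 (next use: never). Cache: [15 78 50 37]
Total: 7 hits, 5 misses, 1 evictions

Answer: 1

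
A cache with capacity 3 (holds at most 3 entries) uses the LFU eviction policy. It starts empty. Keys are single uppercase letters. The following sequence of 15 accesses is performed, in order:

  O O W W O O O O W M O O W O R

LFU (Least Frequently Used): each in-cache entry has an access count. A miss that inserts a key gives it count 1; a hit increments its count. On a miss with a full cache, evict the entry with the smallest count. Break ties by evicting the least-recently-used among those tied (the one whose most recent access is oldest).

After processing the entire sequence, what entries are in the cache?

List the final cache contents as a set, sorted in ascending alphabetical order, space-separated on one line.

Answer: O R W

Derivation:
LFU simulation (capacity=3):
  1. access O: MISS. Cache: [O(c=1)]
  2. access O: HIT, count now 2. Cache: [O(c=2)]
  3. access W: MISS. Cache: [W(c=1) O(c=2)]
  4. access W: HIT, count now 2. Cache: [O(c=2) W(c=2)]
  5. access O: HIT, count now 3. Cache: [W(c=2) O(c=3)]
  6. access O: HIT, count now 4. Cache: [W(c=2) O(c=4)]
  7. access O: HIT, count now 5. Cache: [W(c=2) O(c=5)]
  8. access O: HIT, count now 6. Cache: [W(c=2) O(c=6)]
  9. access W: HIT, count now 3. Cache: [W(c=3) O(c=6)]
  10. access M: MISS. Cache: [M(c=1) W(c=3) O(c=6)]
  11. access O: HIT, count now 7. Cache: [M(c=1) W(c=3) O(c=7)]
  12. access O: HIT, count now 8. Cache: [M(c=1) W(c=3) O(c=8)]
  13. access W: HIT, count now 4. Cache: [M(c=1) W(c=4) O(c=8)]
  14. access O: HIT, count now 9. Cache: [M(c=1) W(c=4) O(c=9)]
  15. access R: MISS, evict M(c=1). Cache: [R(c=1) W(c=4) O(c=9)]
Total: 11 hits, 4 misses, 1 evictions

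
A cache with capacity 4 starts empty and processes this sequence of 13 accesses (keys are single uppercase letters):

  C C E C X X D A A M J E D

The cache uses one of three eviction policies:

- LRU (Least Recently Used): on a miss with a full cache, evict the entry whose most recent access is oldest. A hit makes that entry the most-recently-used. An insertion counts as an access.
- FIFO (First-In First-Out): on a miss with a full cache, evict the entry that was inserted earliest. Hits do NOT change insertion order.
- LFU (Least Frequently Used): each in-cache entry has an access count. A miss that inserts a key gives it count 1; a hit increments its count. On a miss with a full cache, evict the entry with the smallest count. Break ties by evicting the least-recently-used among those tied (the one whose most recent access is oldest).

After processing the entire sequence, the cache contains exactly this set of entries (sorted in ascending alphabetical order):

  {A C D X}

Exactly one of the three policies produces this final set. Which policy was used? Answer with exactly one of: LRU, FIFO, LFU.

Simulating under each policy and comparing final sets:
  LRU: final set = {D E J M} -> differs
  FIFO: final set = {D E J M} -> differs
  LFU: final set = {A C D X} -> MATCHES target
Only LFU produces the target set.

Answer: LFU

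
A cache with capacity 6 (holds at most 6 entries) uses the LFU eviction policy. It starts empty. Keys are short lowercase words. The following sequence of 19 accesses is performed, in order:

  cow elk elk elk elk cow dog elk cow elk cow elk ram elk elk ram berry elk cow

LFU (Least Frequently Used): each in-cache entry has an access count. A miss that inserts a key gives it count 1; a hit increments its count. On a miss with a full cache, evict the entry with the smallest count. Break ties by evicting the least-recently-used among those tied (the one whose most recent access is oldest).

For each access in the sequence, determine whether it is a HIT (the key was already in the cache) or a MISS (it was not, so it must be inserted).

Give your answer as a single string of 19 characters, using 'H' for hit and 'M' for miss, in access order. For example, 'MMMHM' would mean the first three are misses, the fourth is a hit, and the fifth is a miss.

LFU simulation (capacity=6):
  1. access cow: MISS. Cache: [cow(c=1)]
  2. access elk: MISS. Cache: [cow(c=1) elk(c=1)]
  3. access elk: HIT, count now 2. Cache: [cow(c=1) elk(c=2)]
  4. access elk: HIT, count now 3. Cache: [cow(c=1) elk(c=3)]
  5. access elk: HIT, count now 4. Cache: [cow(c=1) elk(c=4)]
  6. access cow: HIT, count now 2. Cache: [cow(c=2) elk(c=4)]
  7. access dog: MISS. Cache: [dog(c=1) cow(c=2) elk(c=4)]
  8. access elk: HIT, count now 5. Cache: [dog(c=1) cow(c=2) elk(c=5)]
  9. access cow: HIT, count now 3. Cache: [dog(c=1) cow(c=3) elk(c=5)]
  10. access elk: HIT, count now 6. Cache: [dog(c=1) cow(c=3) elk(c=6)]
  11. access cow: HIT, count now 4. Cache: [dog(c=1) cow(c=4) elk(c=6)]
  12. access elk: HIT, count now 7. Cache: [dog(c=1) cow(c=4) elk(c=7)]
  13. access ram: MISS. Cache: [dog(c=1) ram(c=1) cow(c=4) elk(c=7)]
  14. access elk: HIT, count now 8. Cache: [dog(c=1) ram(c=1) cow(c=4) elk(c=8)]
  15. access elk: HIT, count now 9. Cache: [dog(c=1) ram(c=1) cow(c=4) elk(c=9)]
  16. access ram: HIT, count now 2. Cache: [dog(c=1) ram(c=2) cow(c=4) elk(c=9)]
  17. access berry: MISS. Cache: [dog(c=1) berry(c=1) ram(c=2) cow(c=4) elk(c=9)]
  18. access elk: HIT, count now 10. Cache: [dog(c=1) berry(c=1) ram(c=2) cow(c=4) elk(c=10)]
  19. access cow: HIT, count now 5. Cache: [dog(c=1) berry(c=1) ram(c=2) cow(c=5) elk(c=10)]
Total: 14 hits, 5 misses, 0 evictions

Answer: MMHHHHMHHHHHMHHHMHH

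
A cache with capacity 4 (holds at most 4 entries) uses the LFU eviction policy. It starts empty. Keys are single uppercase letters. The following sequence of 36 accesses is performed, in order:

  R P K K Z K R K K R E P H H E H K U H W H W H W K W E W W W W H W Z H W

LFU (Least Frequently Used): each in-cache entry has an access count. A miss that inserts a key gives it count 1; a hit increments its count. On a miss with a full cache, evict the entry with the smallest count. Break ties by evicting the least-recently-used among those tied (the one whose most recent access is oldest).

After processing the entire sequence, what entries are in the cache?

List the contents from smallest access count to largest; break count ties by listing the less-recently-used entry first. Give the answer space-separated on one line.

LFU simulation (capacity=4):
  1. access R: MISS. Cache: [R(c=1)]
  2. access P: MISS. Cache: [R(c=1) P(c=1)]
  3. access K: MISS. Cache: [R(c=1) P(c=1) K(c=1)]
  4. access K: HIT, count now 2. Cache: [R(c=1) P(c=1) K(c=2)]
  5. access Z: MISS. Cache: [R(c=1) P(c=1) Z(c=1) K(c=2)]
  6. access K: HIT, count now 3. Cache: [R(c=1) P(c=1) Z(c=1) K(c=3)]
  7. access R: HIT, count now 2. Cache: [P(c=1) Z(c=1) R(c=2) K(c=3)]
  8. access K: HIT, count now 4. Cache: [P(c=1) Z(c=1) R(c=2) K(c=4)]
  9. access K: HIT, count now 5. Cache: [P(c=1) Z(c=1) R(c=2) K(c=5)]
  10. access R: HIT, count now 3. Cache: [P(c=1) Z(c=1) R(c=3) K(c=5)]
  11. access E: MISS, evict P(c=1). Cache: [Z(c=1) E(c=1) R(c=3) K(c=5)]
  12. access P: MISS, evict Z(c=1). Cache: [E(c=1) P(c=1) R(c=3) K(c=5)]
  13. access H: MISS, evict E(c=1). Cache: [P(c=1) H(c=1) R(c=3) K(c=5)]
  14. access H: HIT, count now 2. Cache: [P(c=1) H(c=2) R(c=3) K(c=5)]
  15. access E: MISS, evict P(c=1). Cache: [E(c=1) H(c=2) R(c=3) K(c=5)]
  16. access H: HIT, count now 3. Cache: [E(c=1) R(c=3) H(c=3) K(c=5)]
  17. access K: HIT, count now 6. Cache: [E(c=1) R(c=3) H(c=3) K(c=6)]
  18. access U: MISS, evict E(c=1). Cache: [U(c=1) R(c=3) H(c=3) K(c=6)]
  19. access H: HIT, count now 4. Cache: [U(c=1) R(c=3) H(c=4) K(c=6)]
  20. access W: MISS, evict U(c=1). Cache: [W(c=1) R(c=3) H(c=4) K(c=6)]
  21. access H: HIT, count now 5. Cache: [W(c=1) R(c=3) H(c=5) K(c=6)]
  22. access W: HIT, count now 2. Cache: [W(c=2) R(c=3) H(c=5) K(c=6)]
  23. access H: HIT, count now 6. Cache: [W(c=2) R(c=3) K(c=6) H(c=6)]
  24. access W: HIT, count now 3. Cache: [R(c=3) W(c=3) K(c=6) H(c=6)]
  25. access K: HIT, count now 7. Cache: [R(c=3) W(c=3) H(c=6) K(c=7)]
  26. access W: HIT, count now 4. Cache: [R(c=3) W(c=4) H(c=6) K(c=7)]
  27. access E: MISS, evict R(c=3). Cache: [E(c=1) W(c=4) H(c=6) K(c=7)]
  28. access W: HIT, count now 5. Cache: [E(c=1) W(c=5) H(c=6) K(c=7)]
  29. access W: HIT, count now 6. Cache: [E(c=1) H(c=6) W(c=6) K(c=7)]
  30. access W: HIT, count now 7. Cache: [E(c=1) H(c=6) K(c=7) W(c=7)]
  31. access W: HIT, count now 8. Cache: [E(c=1) H(c=6) K(c=7) W(c=8)]
  32. access H: HIT, count now 7. Cache: [E(c=1) K(c=7) H(c=7) W(c=8)]
  33. access W: HIT, count now 9. Cache: [E(c=1) K(c=7) H(c=7) W(c=9)]
  34. access Z: MISS, evict E(c=1). Cache: [Z(c=1) K(c=7) H(c=7) W(c=9)]
  35. access H: HIT, count now 8. Cache: [Z(c=1) K(c=7) H(c=8) W(c=9)]
  36. access W: HIT, count now 10. Cache: [Z(c=1) K(c=7) H(c=8) W(c=10)]
Total: 24 hits, 12 misses, 8 evictions

Answer: Z K H W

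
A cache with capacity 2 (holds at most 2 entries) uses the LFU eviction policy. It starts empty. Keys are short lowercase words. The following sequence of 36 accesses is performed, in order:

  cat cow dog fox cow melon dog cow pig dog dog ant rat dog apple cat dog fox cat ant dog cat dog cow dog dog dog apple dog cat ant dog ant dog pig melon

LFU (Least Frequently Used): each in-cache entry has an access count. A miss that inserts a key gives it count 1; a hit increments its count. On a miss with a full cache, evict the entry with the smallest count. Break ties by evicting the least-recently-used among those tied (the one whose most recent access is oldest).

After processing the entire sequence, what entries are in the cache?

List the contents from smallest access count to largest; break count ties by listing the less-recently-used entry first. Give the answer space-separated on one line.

Answer: melon dog

Derivation:
LFU simulation (capacity=2):
  1. access cat: MISS. Cache: [cat(c=1)]
  2. access cow: MISS. Cache: [cat(c=1) cow(c=1)]
  3. access dog: MISS, evict cat(c=1). Cache: [cow(c=1) dog(c=1)]
  4. access fox: MISS, evict cow(c=1). Cache: [dog(c=1) fox(c=1)]
  5. access cow: MISS, evict dog(c=1). Cache: [fox(c=1) cow(c=1)]
  6. access melon: MISS, evict fox(c=1). Cache: [cow(c=1) melon(c=1)]
  7. access dog: MISS, evict cow(c=1). Cache: [melon(c=1) dog(c=1)]
  8. access cow: MISS, evict melon(c=1). Cache: [dog(c=1) cow(c=1)]
  9. access pig: MISS, evict dog(c=1). Cache: [cow(c=1) pig(c=1)]
  10. access dog: MISS, evict cow(c=1). Cache: [pig(c=1) dog(c=1)]
  11. access dog: HIT, count now 2. Cache: [pig(c=1) dog(c=2)]
  12. access ant: MISS, evict pig(c=1). Cache: [ant(c=1) dog(c=2)]
  13. access rat: MISS, evict ant(c=1). Cache: [rat(c=1) dog(c=2)]
  14. access dog: HIT, count now 3. Cache: [rat(c=1) dog(c=3)]
  15. access apple: MISS, evict rat(c=1). Cache: [apple(c=1) dog(c=3)]
  16. access cat: MISS, evict apple(c=1). Cache: [cat(c=1) dog(c=3)]
  17. access dog: HIT, count now 4. Cache: [cat(c=1) dog(c=4)]
  18. access fox: MISS, evict cat(c=1). Cache: [fox(c=1) dog(c=4)]
  19. access cat: MISS, evict fox(c=1). Cache: [cat(c=1) dog(c=4)]
  20. access ant: MISS, evict cat(c=1). Cache: [ant(c=1) dog(c=4)]
  21. access dog: HIT, count now 5. Cache: [ant(c=1) dog(c=5)]
  22. access cat: MISS, evict ant(c=1). Cache: [cat(c=1) dog(c=5)]
  23. access dog: HIT, count now 6. Cache: [cat(c=1) dog(c=6)]
  24. access cow: MISS, evict cat(c=1). Cache: [cow(c=1) dog(c=6)]
  25. access dog: HIT, count now 7. Cache: [cow(c=1) dog(c=7)]
  26. access dog: HIT, count now 8. Cache: [cow(c=1) dog(c=8)]
  27. access dog: HIT, count now 9. Cache: [cow(c=1) dog(c=9)]
  28. access apple: MISS, evict cow(c=1). Cache: [apple(c=1) dog(c=9)]
  29. access dog: HIT, count now 10. Cache: [apple(c=1) dog(c=10)]
  30. access cat: MISS, evict apple(c=1). Cache: [cat(c=1) dog(c=10)]
  31. access ant: MISS, evict cat(c=1). Cache: [ant(c=1) dog(c=10)]
  32. access dog: HIT, count now 11. Cache: [ant(c=1) dog(c=11)]
  33. access ant: HIT, count now 2. Cache: [ant(c=2) dog(c=11)]
  34. access dog: HIT, count now 12. Cache: [ant(c=2) dog(c=12)]
  35. access pig: MISS, evict ant(c=2). Cache: [pig(c=1) dog(c=12)]
  36. access melon: MISS, evict pig(c=1). Cache: [melon(c=1) dog(c=12)]
Total: 12 hits, 24 misses, 22 evictions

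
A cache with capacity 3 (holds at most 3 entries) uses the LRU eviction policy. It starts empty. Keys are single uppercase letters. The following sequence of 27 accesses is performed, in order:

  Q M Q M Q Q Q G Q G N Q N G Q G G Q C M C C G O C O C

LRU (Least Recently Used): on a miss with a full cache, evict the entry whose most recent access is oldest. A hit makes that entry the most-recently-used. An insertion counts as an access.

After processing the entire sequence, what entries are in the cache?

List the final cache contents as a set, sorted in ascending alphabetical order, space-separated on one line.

LRU simulation (capacity=3):
  1. access Q: MISS. Cache (LRU->MRU): [Q]
  2. access M: MISS. Cache (LRU->MRU): [Q M]
  3. access Q: HIT. Cache (LRU->MRU): [M Q]
  4. access M: HIT. Cache (LRU->MRU): [Q M]
  5. access Q: HIT. Cache (LRU->MRU): [M Q]
  6. access Q: HIT. Cache (LRU->MRU): [M Q]
  7. access Q: HIT. Cache (LRU->MRU): [M Q]
  8. access G: MISS. Cache (LRU->MRU): [M Q G]
  9. access Q: HIT. Cache (LRU->MRU): [M G Q]
  10. access G: HIT. Cache (LRU->MRU): [M Q G]
  11. access N: MISS, evict M. Cache (LRU->MRU): [Q G N]
  12. access Q: HIT. Cache (LRU->MRU): [G N Q]
  13. access N: HIT. Cache (LRU->MRU): [G Q N]
  14. access G: HIT. Cache (LRU->MRU): [Q N G]
  15. access Q: HIT. Cache (LRU->MRU): [N G Q]
  16. access G: HIT. Cache (LRU->MRU): [N Q G]
  17. access G: HIT. Cache (LRU->MRU): [N Q G]
  18. access Q: HIT. Cache (LRU->MRU): [N G Q]
  19. access C: MISS, evict N. Cache (LRU->MRU): [G Q C]
  20. access M: MISS, evict G. Cache (LRU->MRU): [Q C M]
  21. access C: HIT. Cache (LRU->MRU): [Q M C]
  22. access C: HIT. Cache (LRU->MRU): [Q M C]
  23. access G: MISS, evict Q. Cache (LRU->MRU): [M C G]
  24. access O: MISS, evict M. Cache (LRU->MRU): [C G O]
  25. access C: HIT. Cache (LRU->MRU): [G O C]
  26. access O: HIT. Cache (LRU->MRU): [G C O]
  27. access C: HIT. Cache (LRU->MRU): [G O C]
Total: 19 hits, 8 misses, 5 evictions

Answer: C G O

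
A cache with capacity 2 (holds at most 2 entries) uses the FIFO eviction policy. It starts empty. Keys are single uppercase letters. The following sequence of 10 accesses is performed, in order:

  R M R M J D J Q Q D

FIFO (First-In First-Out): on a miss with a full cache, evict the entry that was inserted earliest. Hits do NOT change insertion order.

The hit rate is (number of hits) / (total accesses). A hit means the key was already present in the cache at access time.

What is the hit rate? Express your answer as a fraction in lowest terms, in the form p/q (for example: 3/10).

FIFO simulation (capacity=2):
  1. access R: MISS. Cache (old->new): [R]
  2. access M: MISS. Cache (old->new): [R M]
  3. access R: HIT. Cache (old->new): [R M]
  4. access M: HIT. Cache (old->new): [R M]
  5. access J: MISS, evict R. Cache (old->new): [M J]
  6. access D: MISS, evict M. Cache (old->new): [J D]
  7. access J: HIT. Cache (old->new): [J D]
  8. access Q: MISS, evict J. Cache (old->new): [D Q]
  9. access Q: HIT. Cache (old->new): [D Q]
  10. access D: HIT. Cache (old->new): [D Q]
Total: 5 hits, 5 misses, 3 evictions

Hit rate = 5/10 = 1/2

Answer: 1/2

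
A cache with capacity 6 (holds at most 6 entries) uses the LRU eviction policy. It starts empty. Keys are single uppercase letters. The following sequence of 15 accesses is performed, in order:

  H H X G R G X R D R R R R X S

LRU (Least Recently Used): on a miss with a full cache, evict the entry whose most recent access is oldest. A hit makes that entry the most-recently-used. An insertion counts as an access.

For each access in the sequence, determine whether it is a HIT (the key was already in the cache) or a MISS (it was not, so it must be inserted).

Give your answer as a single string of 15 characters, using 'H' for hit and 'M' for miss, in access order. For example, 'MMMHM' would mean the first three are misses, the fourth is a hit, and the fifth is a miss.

Answer: MHMMMHHHMHHHHHM

Derivation:
LRU simulation (capacity=6):
  1. access H: MISS. Cache (LRU->MRU): [H]
  2. access H: HIT. Cache (LRU->MRU): [H]
  3. access X: MISS. Cache (LRU->MRU): [H X]
  4. access G: MISS. Cache (LRU->MRU): [H X G]
  5. access R: MISS. Cache (LRU->MRU): [H X G R]
  6. access G: HIT. Cache (LRU->MRU): [H X R G]
  7. access X: HIT. Cache (LRU->MRU): [H R G X]
  8. access R: HIT. Cache (LRU->MRU): [H G X R]
  9. access D: MISS. Cache (LRU->MRU): [H G X R D]
  10. access R: HIT. Cache (LRU->MRU): [H G X D R]
  11. access R: HIT. Cache (LRU->MRU): [H G X D R]
  12. access R: HIT. Cache (LRU->MRU): [H G X D R]
  13. access R: HIT. Cache (LRU->MRU): [H G X D R]
  14. access X: HIT. Cache (LRU->MRU): [H G D R X]
  15. access S: MISS. Cache (LRU->MRU): [H G D R X S]
Total: 9 hits, 6 misses, 0 evictions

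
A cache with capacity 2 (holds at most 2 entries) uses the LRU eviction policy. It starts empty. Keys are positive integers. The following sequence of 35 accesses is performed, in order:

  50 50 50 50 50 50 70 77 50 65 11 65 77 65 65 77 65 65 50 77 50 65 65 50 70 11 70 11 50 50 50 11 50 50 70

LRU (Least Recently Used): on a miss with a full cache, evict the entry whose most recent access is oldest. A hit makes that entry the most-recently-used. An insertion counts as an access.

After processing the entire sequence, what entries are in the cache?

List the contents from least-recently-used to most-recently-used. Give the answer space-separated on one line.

LRU simulation (capacity=2):
  1. access 50: MISS. Cache (LRU->MRU): [50]
  2. access 50: HIT. Cache (LRU->MRU): [50]
  3. access 50: HIT. Cache (LRU->MRU): [50]
  4. access 50: HIT. Cache (LRU->MRU): [50]
  5. access 50: HIT. Cache (LRU->MRU): [50]
  6. access 50: HIT. Cache (LRU->MRU): [50]
  7. access 70: MISS. Cache (LRU->MRU): [50 70]
  8. access 77: MISS, evict 50. Cache (LRU->MRU): [70 77]
  9. access 50: MISS, evict 70. Cache (LRU->MRU): [77 50]
  10. access 65: MISS, evict 77. Cache (LRU->MRU): [50 65]
  11. access 11: MISS, evict 50. Cache (LRU->MRU): [65 11]
  12. access 65: HIT. Cache (LRU->MRU): [11 65]
  13. access 77: MISS, evict 11. Cache (LRU->MRU): [65 77]
  14. access 65: HIT. Cache (LRU->MRU): [77 65]
  15. access 65: HIT. Cache (LRU->MRU): [77 65]
  16. access 77: HIT. Cache (LRU->MRU): [65 77]
  17. access 65: HIT. Cache (LRU->MRU): [77 65]
  18. access 65: HIT. Cache (LRU->MRU): [77 65]
  19. access 50: MISS, evict 77. Cache (LRU->MRU): [65 50]
  20. access 77: MISS, evict 65. Cache (LRU->MRU): [50 77]
  21. access 50: HIT. Cache (LRU->MRU): [77 50]
  22. access 65: MISS, evict 77. Cache (LRU->MRU): [50 65]
  23. access 65: HIT. Cache (LRU->MRU): [50 65]
  24. access 50: HIT. Cache (LRU->MRU): [65 50]
  25. access 70: MISS, evict 65. Cache (LRU->MRU): [50 70]
  26. access 11: MISS, evict 50. Cache (LRU->MRU): [70 11]
  27. access 70: HIT. Cache (LRU->MRU): [11 70]
  28. access 11: HIT. Cache (LRU->MRU): [70 11]
  29. access 50: MISS, evict 70. Cache (LRU->MRU): [11 50]
  30. access 50: HIT. Cache (LRU->MRU): [11 50]
  31. access 50: HIT. Cache (LRU->MRU): [11 50]
  32. access 11: HIT. Cache (LRU->MRU): [50 11]
  33. access 50: HIT. Cache (LRU->MRU): [11 50]
  34. access 50: HIT. Cache (LRU->MRU): [11 50]
  35. access 70: MISS, evict 11. Cache (LRU->MRU): [50 70]
Total: 21 hits, 14 misses, 12 evictions

Answer: 50 70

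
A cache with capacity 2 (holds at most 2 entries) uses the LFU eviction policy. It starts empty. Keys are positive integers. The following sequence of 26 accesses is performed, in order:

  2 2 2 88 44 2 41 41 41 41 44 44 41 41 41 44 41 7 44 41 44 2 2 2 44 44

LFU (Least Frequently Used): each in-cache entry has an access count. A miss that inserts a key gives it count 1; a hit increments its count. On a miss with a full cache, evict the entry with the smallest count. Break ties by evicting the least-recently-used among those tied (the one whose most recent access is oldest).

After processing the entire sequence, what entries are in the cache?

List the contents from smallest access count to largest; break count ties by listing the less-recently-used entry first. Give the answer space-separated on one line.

LFU simulation (capacity=2):
  1. access 2: MISS. Cache: [2(c=1)]
  2. access 2: HIT, count now 2. Cache: [2(c=2)]
  3. access 2: HIT, count now 3. Cache: [2(c=3)]
  4. access 88: MISS. Cache: [88(c=1) 2(c=3)]
  5. access 44: MISS, evict 88(c=1). Cache: [44(c=1) 2(c=3)]
  6. access 2: HIT, count now 4. Cache: [44(c=1) 2(c=4)]
  7. access 41: MISS, evict 44(c=1). Cache: [41(c=1) 2(c=4)]
  8. access 41: HIT, count now 2. Cache: [41(c=2) 2(c=4)]
  9. access 41: HIT, count now 3. Cache: [41(c=3) 2(c=4)]
  10. access 41: HIT, count now 4. Cache: [2(c=4) 41(c=4)]
  11. access 44: MISS, evict 2(c=4). Cache: [44(c=1) 41(c=4)]
  12. access 44: HIT, count now 2. Cache: [44(c=2) 41(c=4)]
  13. access 41: HIT, count now 5. Cache: [44(c=2) 41(c=5)]
  14. access 41: HIT, count now 6. Cache: [44(c=2) 41(c=6)]
  15. access 41: HIT, count now 7. Cache: [44(c=2) 41(c=7)]
  16. access 44: HIT, count now 3. Cache: [44(c=3) 41(c=7)]
  17. access 41: HIT, count now 8. Cache: [44(c=3) 41(c=8)]
  18. access 7: MISS, evict 44(c=3). Cache: [7(c=1) 41(c=8)]
  19. access 44: MISS, evict 7(c=1). Cache: [44(c=1) 41(c=8)]
  20. access 41: HIT, count now 9. Cache: [44(c=1) 41(c=9)]
  21. access 44: HIT, count now 2. Cache: [44(c=2) 41(c=9)]
  22. access 2: MISS, evict 44(c=2). Cache: [2(c=1) 41(c=9)]
  23. access 2: HIT, count now 2. Cache: [2(c=2) 41(c=9)]
  24. access 2: HIT, count now 3. Cache: [2(c=3) 41(c=9)]
  25. access 44: MISS, evict 2(c=3). Cache: [44(c=1) 41(c=9)]
  26. access 44: HIT, count now 2. Cache: [44(c=2) 41(c=9)]
Total: 17 hits, 9 misses, 7 evictions

Answer: 44 41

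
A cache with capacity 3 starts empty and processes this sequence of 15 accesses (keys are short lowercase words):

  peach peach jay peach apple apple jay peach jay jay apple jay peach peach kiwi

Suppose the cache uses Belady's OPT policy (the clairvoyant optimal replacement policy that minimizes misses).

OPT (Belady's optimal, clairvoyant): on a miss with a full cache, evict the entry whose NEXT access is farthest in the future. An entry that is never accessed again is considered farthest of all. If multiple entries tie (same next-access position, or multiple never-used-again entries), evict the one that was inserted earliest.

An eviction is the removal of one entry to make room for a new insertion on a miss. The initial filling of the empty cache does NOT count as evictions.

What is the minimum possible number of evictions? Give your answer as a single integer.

OPT (Belady) simulation (capacity=3):
  1. access peach: MISS. Cache: [peach]
  2. access peach: HIT. Next use of peach: step 4. Cache: [peach]
  3. access jay: MISS. Cache: [peach jay]
  4. access peach: HIT. Next use of peach: step 8. Cache: [peach jay]
  5. access apple: MISS. Cache: [peach jay apple]
  6. access apple: HIT. Next use of apple: step 11. Cache: [peach jay apple]
  7. access jay: HIT. Next use of jay: step 9. Cache: [peach jay apple]
  8. access peach: HIT. Next use of peach: step 13. Cache: [peach jay apple]
  9. access jay: HIT. Next use of jay: step 10. Cache: [peach jay apple]
  10. access jay: HIT. Next use of jay: step 12. Cache: [peach jay apple]
  11. access apple: HIT. Next use of apple: never. Cache: [peach jay apple]
  12. access jay: HIT. Next use of jay: never. Cache: [peach jay apple]
  13. access peach: HIT. Next use of peach: step 14. Cache: [peach jay apple]
  14. access peach: HIT. Next use of peach: never. Cache: [peach jay apple]
  15. access kiwi: MISS, evict peach (next use: never). Cache: [jay apple kiwi]
Total: 11 hits, 4 misses, 1 evictions

Answer: 1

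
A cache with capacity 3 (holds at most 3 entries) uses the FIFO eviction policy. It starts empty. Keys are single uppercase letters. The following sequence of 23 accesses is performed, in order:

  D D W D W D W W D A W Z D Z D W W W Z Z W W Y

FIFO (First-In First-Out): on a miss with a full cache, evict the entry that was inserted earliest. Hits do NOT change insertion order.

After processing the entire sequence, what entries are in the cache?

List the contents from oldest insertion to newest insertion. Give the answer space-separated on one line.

Answer: D W Y

Derivation:
FIFO simulation (capacity=3):
  1. access D: MISS. Cache (old->new): [D]
  2. access D: HIT. Cache (old->new): [D]
  3. access W: MISS. Cache (old->new): [D W]
  4. access D: HIT. Cache (old->new): [D W]
  5. access W: HIT. Cache (old->new): [D W]
  6. access D: HIT. Cache (old->new): [D W]
  7. access W: HIT. Cache (old->new): [D W]
  8. access W: HIT. Cache (old->new): [D W]
  9. access D: HIT. Cache (old->new): [D W]
  10. access A: MISS. Cache (old->new): [D W A]
  11. access W: HIT. Cache (old->new): [D W A]
  12. access Z: MISS, evict D. Cache (old->new): [W A Z]
  13. access D: MISS, evict W. Cache (old->new): [A Z D]
  14. access Z: HIT. Cache (old->new): [A Z D]
  15. access D: HIT. Cache (old->new): [A Z D]
  16. access W: MISS, evict A. Cache (old->new): [Z D W]
  17. access W: HIT. Cache (old->new): [Z D W]
  18. access W: HIT. Cache (old->new): [Z D W]
  19. access Z: HIT. Cache (old->new): [Z D W]
  20. access Z: HIT. Cache (old->new): [Z D W]
  21. access W: HIT. Cache (old->new): [Z D W]
  22. access W: HIT. Cache (old->new): [Z D W]
  23. access Y: MISS, evict Z. Cache (old->new): [D W Y]
Total: 16 hits, 7 misses, 4 evictions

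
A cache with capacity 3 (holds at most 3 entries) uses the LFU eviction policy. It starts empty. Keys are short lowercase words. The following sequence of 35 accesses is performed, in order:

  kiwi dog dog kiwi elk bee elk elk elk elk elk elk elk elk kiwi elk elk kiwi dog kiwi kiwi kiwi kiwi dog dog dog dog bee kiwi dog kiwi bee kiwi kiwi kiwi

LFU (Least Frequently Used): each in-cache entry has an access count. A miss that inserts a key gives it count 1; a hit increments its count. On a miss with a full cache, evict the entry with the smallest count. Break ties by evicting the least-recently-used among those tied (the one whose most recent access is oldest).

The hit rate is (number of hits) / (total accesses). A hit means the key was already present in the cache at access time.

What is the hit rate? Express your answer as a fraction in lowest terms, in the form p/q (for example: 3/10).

LFU simulation (capacity=3):
  1. access kiwi: MISS. Cache: [kiwi(c=1)]
  2. access dog: MISS. Cache: [kiwi(c=1) dog(c=1)]
  3. access dog: HIT, count now 2. Cache: [kiwi(c=1) dog(c=2)]
  4. access kiwi: HIT, count now 2. Cache: [dog(c=2) kiwi(c=2)]
  5. access elk: MISS. Cache: [elk(c=1) dog(c=2) kiwi(c=2)]
  6. access bee: MISS, evict elk(c=1). Cache: [bee(c=1) dog(c=2) kiwi(c=2)]
  7. access elk: MISS, evict bee(c=1). Cache: [elk(c=1) dog(c=2) kiwi(c=2)]
  8. access elk: HIT, count now 2. Cache: [dog(c=2) kiwi(c=2) elk(c=2)]
  9. access elk: HIT, count now 3. Cache: [dog(c=2) kiwi(c=2) elk(c=3)]
  10. access elk: HIT, count now 4. Cache: [dog(c=2) kiwi(c=2) elk(c=4)]
  11. access elk: HIT, count now 5. Cache: [dog(c=2) kiwi(c=2) elk(c=5)]
  12. access elk: HIT, count now 6. Cache: [dog(c=2) kiwi(c=2) elk(c=6)]
  13. access elk: HIT, count now 7. Cache: [dog(c=2) kiwi(c=2) elk(c=7)]
  14. access elk: HIT, count now 8. Cache: [dog(c=2) kiwi(c=2) elk(c=8)]
  15. access kiwi: HIT, count now 3. Cache: [dog(c=2) kiwi(c=3) elk(c=8)]
  16. access elk: HIT, count now 9. Cache: [dog(c=2) kiwi(c=3) elk(c=9)]
  17. access elk: HIT, count now 10. Cache: [dog(c=2) kiwi(c=3) elk(c=10)]
  18. access kiwi: HIT, count now 4. Cache: [dog(c=2) kiwi(c=4) elk(c=10)]
  19. access dog: HIT, count now 3. Cache: [dog(c=3) kiwi(c=4) elk(c=10)]
  20. access kiwi: HIT, count now 5. Cache: [dog(c=3) kiwi(c=5) elk(c=10)]
  21. access kiwi: HIT, count now 6. Cache: [dog(c=3) kiwi(c=6) elk(c=10)]
  22. access kiwi: HIT, count now 7. Cache: [dog(c=3) kiwi(c=7) elk(c=10)]
  23. access kiwi: HIT, count now 8. Cache: [dog(c=3) kiwi(c=8) elk(c=10)]
  24. access dog: HIT, count now 4. Cache: [dog(c=4) kiwi(c=8) elk(c=10)]
  25. access dog: HIT, count now 5. Cache: [dog(c=5) kiwi(c=8) elk(c=10)]
  26. access dog: HIT, count now 6. Cache: [dog(c=6) kiwi(c=8) elk(c=10)]
  27. access dog: HIT, count now 7. Cache: [dog(c=7) kiwi(c=8) elk(c=10)]
  28. access bee: MISS, evict dog(c=7). Cache: [bee(c=1) kiwi(c=8) elk(c=10)]
  29. access kiwi: HIT, count now 9. Cache: [bee(c=1) kiwi(c=9) elk(c=10)]
  30. access dog: MISS, evict bee(c=1). Cache: [dog(c=1) kiwi(c=9) elk(c=10)]
  31. access kiwi: HIT, count now 10. Cache: [dog(c=1) elk(c=10) kiwi(c=10)]
  32. access bee: MISS, evict dog(c=1). Cache: [bee(c=1) elk(c=10) kiwi(c=10)]
  33. access kiwi: HIT, count now 11. Cache: [bee(c=1) elk(c=10) kiwi(c=11)]
  34. access kiwi: HIT, count now 12. Cache: [bee(c=1) elk(c=10) kiwi(c=12)]
  35. access kiwi: HIT, count now 13. Cache: [bee(c=1) elk(c=10) kiwi(c=13)]
Total: 27 hits, 8 misses, 5 evictions

Hit rate = 27/35

Answer: 27/35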